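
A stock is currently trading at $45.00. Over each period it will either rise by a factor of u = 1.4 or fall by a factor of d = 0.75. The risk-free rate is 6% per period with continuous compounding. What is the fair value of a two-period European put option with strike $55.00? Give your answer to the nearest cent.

Risk-neutral probability p = (e^0.06 − 0.75)/(1.4 − 0.75) = 0.3118/0.6500 = 0.4797
Terminal stock prices: S_uu = 88.2, S_ud = 47.25, S_dd = 25.31
Terminal payoffs (K − S): max(-33.2, 0) = 0, max(7.75, 0) = 7.75, max(29.69, 0) = 29.69
Node u (S = 63): V_u = e^(−0.06)·[0.4797·0.0000 + 0.5203·7.7500] = 3.7971
Node d (S = 33.75): V_d = e^(−0.06)·[0.4797·7.7500 + 0.5203·29.6875] = 18.0470
Node 0 (S = 45): V_0 = e^(−0.06)·[0.4797·3.7971 + 0.5203·18.0470] = 10.5578

$10.56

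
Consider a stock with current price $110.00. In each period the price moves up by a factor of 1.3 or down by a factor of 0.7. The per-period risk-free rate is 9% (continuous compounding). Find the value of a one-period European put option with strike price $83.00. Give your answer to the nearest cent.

$1.88

Risk-neutral probability p = (e^0.09 − 0.7)/(1.3 − 0.7) = 0.3942/0.6000 = 0.6570
Terminal stock prices: S_u = 143, S_d = 77
Terminal payoffs (K − S): max(-60, 0) = 0, max(6, 0) = 6
Node 0 (S = 110): V_0 = e^(−0.09)·[0.6570·0.0000 + 0.3430·6.0000] = 1.8811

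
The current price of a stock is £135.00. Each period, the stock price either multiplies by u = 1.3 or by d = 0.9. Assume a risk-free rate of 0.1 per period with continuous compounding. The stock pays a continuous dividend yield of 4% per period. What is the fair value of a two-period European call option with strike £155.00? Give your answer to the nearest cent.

£10.97

Per-period risk-free factor R = e^0.1 = 1.1052; dividend-adjusted growth = e^(0.1−0.04) = 1.0618.
Risk-neutral probability p = (1.0618 − 0.9)/(1.3 − 0.9) = 0.1618/0.4000 = 0.4046
Terminal stock prices: S_uu = 228.2, S_ud = 158, S_dd = 109.4
Terminal payoffs (S − K): max(73.15, 0) = 73.15, max(2.95, 0) = 2.95, max(-45.65, 0) = 0
Node u (S = 175.5): V_u = e^(−0.1)·[0.4046·73.1500 + 0.5954·2.9500] = 28.3687
Node d (S = 121.5): V_d = e^(−0.1)·[0.4046·2.9500 + 0.5954·0.0000] = 1.0800
Node 0 (S = 135): V_0 = e^(−0.1)·[0.4046·28.3687 + 0.5954·1.0800] = 10.9673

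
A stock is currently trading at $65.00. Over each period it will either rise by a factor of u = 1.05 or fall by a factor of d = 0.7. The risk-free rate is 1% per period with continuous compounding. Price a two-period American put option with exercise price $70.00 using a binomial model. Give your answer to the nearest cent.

Risk-neutral probability p = (e^0.01 − 0.7)/(1.05 − 0.7) = 0.3101/0.3500 = 0.8859
Terminal stock prices: S_uu = 71.66, S_ud = 47.77, S_dd = 31.85
Terminal payoffs (K − S): max(-1.663, 0) = 0, max(22.23, 0) = 22.23, max(38.15, 0) = 38.15
Node u (S = 68.25): continuation = e^(−0.01)·[0.8859·0.0000 + 0.1141·22.2250] = 2.5116; exercise value = 1.7500 ≤ continuation, so V_u = 2.5116
Node d (S = 45.5): continuation = e^(−0.01)·[0.8859·22.2250 + 0.1141·38.1500] = 23.8035; exercise value = 24.5000 > continuation, so V_d = 24.5000 (exercise)
Node 0 (S = 65): continuation = e^(−0.01)·[0.8859·2.5116 + 0.1141·24.5000] = 4.9714; exercise value = 5.0000 > continuation, so V_0 = 5.0000 (exercise)

$5.00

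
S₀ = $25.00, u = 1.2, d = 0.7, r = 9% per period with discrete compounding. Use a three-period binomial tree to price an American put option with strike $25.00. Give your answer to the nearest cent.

Risk-neutral probability p = (1 + 0.09 − 0.7)/(1.2 − 0.7) = 0.3900/0.5000 = 0.7800
Terminal stock prices: S_uuu = 43.2, S_uud = 25.2, S_udd = 14.7, S_ddd = 8.575
Terminal payoffs (K − S): max(-18.2, 0) = 0, max(-0.2, 0) = 0, max(10.3, 0) = 10.3, max(16.43, 0) = 16.43
Node uu (S = 36): continuation = 1/1.09·[0.7800·0.0000 + 0.2200·0.0000] = 0.0000; exercise value = 0.0000 ≤ continuation, so V_uu = 0.0000
Node ud (S = 21): continuation = 1/1.09·[0.7800·0.0000 + 0.2200·10.3000] = 2.0789; exercise value = 4.0000 > continuation, so V_ud = 4.0000 (exercise)
Node dd (S = 12.25): continuation = 1/1.09·[0.7800·10.3000 + 0.2200·16.4250] = 10.6858; exercise value = 12.7500 > continuation, so V_dd = 12.7500 (exercise)
Node u (S = 30): continuation = 1/1.09·[0.7800·0.0000 + 0.2200·4.0000] = 0.8073; exercise value = 0.0000 ≤ continuation, so V_u = 0.8073
Node d (S = 17.5): continuation = 1/1.09·[0.7800·4.0000 + 0.2200·12.7500] = 5.4358; exercise value = 7.5000 > continuation, so V_d = 7.5000 (exercise)
Node 0 (S = 25): continuation = 1/1.09·[0.7800·0.8073 + 0.2200·7.5000] = 2.0915; exercise value = 0.0000 ≤ continuation, so V_0 = 2.0915

$2.09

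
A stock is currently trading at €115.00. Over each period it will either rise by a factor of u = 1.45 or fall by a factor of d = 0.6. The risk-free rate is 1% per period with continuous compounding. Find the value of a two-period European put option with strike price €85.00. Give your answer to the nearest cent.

€11.45

Risk-neutral probability p = (e^0.01 − 0.6)/(1.45 − 0.6) = 0.4101/0.8500 = 0.4824
Terminal stock prices: S_uu = 241.8, S_ud = 100, S_dd = 41.4
Terminal payoffs (K − S): max(-156.8, 0) = 0, max(-15.05, 0) = 0, max(43.6, 0) = 43.6
Node u (S = 166.8): V_u = e^(−0.01)·[0.4824·0.0000 + 0.5176·0.0000] = 0.0000
Node d (S = 69): V_d = e^(−0.01)·[0.4824·0.0000 + 0.5176·43.6000] = 22.3423
Node 0 (S = 115): V_0 = e^(−0.01)·[0.4824·0.0000 + 0.5176·22.3423] = 11.4490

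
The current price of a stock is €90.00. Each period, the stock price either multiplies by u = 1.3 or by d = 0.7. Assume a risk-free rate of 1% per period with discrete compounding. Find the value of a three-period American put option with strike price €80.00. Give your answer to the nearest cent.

€13.53

Risk-neutral probability p = (1 + 0.01 − 0.7)/(1.3 − 0.7) = 0.3100/0.6000 = 0.5167
Terminal stock prices: S_uuu = 197.7, S_uud = 106.5, S_udd = 57.33, S_ddd = 30.87
Terminal payoffs (K − S): max(-117.7, 0) = 0, max(-26.47, 0) = 0, max(22.67, 0) = 22.67, max(49.13, 0) = 49.13
Node uu (S = 152.1): continuation = 1/1.01·[0.5167·0.0000 + 0.4833·0.0000] = 0.0000; exercise value = 0.0000 ≤ continuation, so V_uu = 0.0000
Node ud (S = 81.9): continuation = 1/1.01·[0.5167·0.0000 + 0.4833·22.6700] = 10.8487; exercise value = 0.0000 ≤ continuation, so V_ud = 10.8487
Node dd (S = 44.1): continuation = 1/1.01·[0.5167·22.6700 + 0.4833·49.1300] = 35.1079; exercise value = 35.9000 > continuation, so V_dd = 35.9000 (exercise)
Node u (S = 117): continuation = 1/1.01·[0.5167·0.0000 + 0.4833·10.8487] = 5.1916; exercise value = 0.0000 ≤ continuation, so V_u = 5.1916
Node d (S = 63): continuation = 1/1.01·[0.5167·10.8487 + 0.4833·35.9000] = 22.7295; exercise value = 17.0000 ≤ continuation, so V_d = 22.7295
Node 0 (S = 90): continuation = 1/1.01·[0.5167·5.1916 + 0.4833·22.7295] = 13.5329; exercise value = 0.0000 ≤ continuation, so V_0 = 13.5329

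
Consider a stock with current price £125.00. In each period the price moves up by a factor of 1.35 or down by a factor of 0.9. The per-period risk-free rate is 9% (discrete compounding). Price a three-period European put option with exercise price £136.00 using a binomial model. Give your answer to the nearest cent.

Risk-neutral probability p = (1 + 0.09 − 0.9)/(1.35 − 0.9) = 0.1900/0.4500 = 0.4222
Terminal stock prices: S_uuu = 307.5, S_uud = 205, S_udd = 136.7, S_ddd = 91.13
Terminal payoffs (K − S): max(-171.5, 0) = 0, max(-69.03, 0) = 0, max(-0.6875, 0) = 0, max(44.87, 0) = 44.87
Node uu (S = 227.8): V_uu = 1/1.09·[0.4222·0.0000 + 0.5778·0.0000] = 0.0000
Node ud (S = 151.9): V_ud = 1/1.09·[0.4222·0.0000 + 0.5778·0.0000] = 0.0000
Node dd (S = 101.2): V_dd = 1/1.09·[0.4222·0.0000 + 0.5778·44.8750] = 23.7870
Node u (S = 168.8): V_u = 1/1.09·[0.4222·0.0000 + 0.5778·0.0000] = 0.0000
Node d (S = 112.5): V_d = 1/1.09·[0.4222·0.0000 + 0.5778·23.7870] = 12.6088
Node 0 (S = 125): V_0 = 1/1.09·[0.4222·0.0000 + 0.5778·12.6088] = 6.6836

£6.68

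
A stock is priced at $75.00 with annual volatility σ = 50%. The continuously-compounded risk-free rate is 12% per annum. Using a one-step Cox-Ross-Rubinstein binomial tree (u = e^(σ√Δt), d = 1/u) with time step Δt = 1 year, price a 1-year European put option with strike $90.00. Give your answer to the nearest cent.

CRR parameters: u = e^(σ√Δt) = e^(0.5·√1) = 1.6487, d = 1/u = 0.6065
Per-period rate: rΔt = 0.12·1 = 0.12, so R = e^0.12 = 1.1275
Risk-neutral probability p = (e^0.12 − 0.6065)/(1.6487 − 0.6065) = 0.5210/1.0422 = 0.4999
Terminal stock prices: S_u = 123.7, S_d = 45.49
Terminal payoffs (K − S): max(-33.65, 0) = 0, max(44.51, 0) = 44.51
Node 0 (S = 75): V_0 = e^(−0.12)·[0.4999·0.0000 + 0.5001·44.5102] = 19.7434

$19.74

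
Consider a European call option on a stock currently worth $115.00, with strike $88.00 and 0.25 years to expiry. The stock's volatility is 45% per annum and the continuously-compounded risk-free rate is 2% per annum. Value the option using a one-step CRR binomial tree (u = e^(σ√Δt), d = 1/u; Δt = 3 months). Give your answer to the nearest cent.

$27.44

CRR parameters: u = e^(σ√Δt) = e^(0.45·√0.25) = 1.2523, d = 1/u = 0.7985
Per-period rate: rΔt = 0.02·0.25 = 0.005, so R = e^0.005 = 1.0050
Risk-neutral probability p = (e^0.005 − 0.7985)/(1.2523 − 0.7985) = 0.2065/0.4538 = 0.4550
Terminal stock prices: S_u = 144, S_d = 91.83
Terminal payoffs (S − K): max(56.02, 0) = 56.02, max(3.829, 0) = 3.829
Node 0 (S = 115): V_0 = e^(−0.005)·[0.4550·56.0171 + 0.5450·3.8294] = 27.4389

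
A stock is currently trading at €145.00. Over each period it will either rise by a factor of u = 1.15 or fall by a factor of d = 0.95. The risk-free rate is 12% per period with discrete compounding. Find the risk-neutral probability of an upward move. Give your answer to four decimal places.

p = 0.8500

Risk-neutral probability p = (1 + 0.12 − 0.95)/(1.15 − 0.95) = 0.1700/0.2000 = 0.8500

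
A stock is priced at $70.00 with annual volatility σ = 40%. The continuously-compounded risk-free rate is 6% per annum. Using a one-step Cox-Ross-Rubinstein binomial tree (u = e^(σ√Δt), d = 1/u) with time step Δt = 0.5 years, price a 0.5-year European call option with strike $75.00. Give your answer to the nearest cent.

$8.38

CRR parameters: u = e^(σ√Δt) = e^(0.4·√0.5) = 1.3269, d = 1/u = 0.7536
Per-period rate: rΔt = 0.06·0.5 = 0.03, so R = e^0.03 = 1.0305
Risk-neutral probability p = (e^0.03 − 0.7536)/(1.3269 − 0.7536) = 0.2768/0.5733 = 0.4829
Terminal stock prices: S_u = 92.88, S_d = 52.75
Terminal payoffs (S − K): max(17.88, 0) = 17.88, max(-22.25, 0) = 0
Node 0 (S = 70): V_0 = e^(−0.03)·[0.4829·17.8828 + 0.5171·0.0000] = 8.3801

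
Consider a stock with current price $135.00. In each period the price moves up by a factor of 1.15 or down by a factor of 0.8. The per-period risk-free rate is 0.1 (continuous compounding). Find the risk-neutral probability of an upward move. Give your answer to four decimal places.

Risk-neutral probability p = (e^0.1 − 0.8)/(1.15 − 0.8) = 0.3052/0.3500 = 0.8719

p = 0.8719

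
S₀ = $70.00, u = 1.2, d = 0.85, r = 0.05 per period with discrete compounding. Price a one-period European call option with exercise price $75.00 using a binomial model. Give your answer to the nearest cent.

$4.90

Risk-neutral probability p = (1 + 0.05 − 0.85)/(1.2 − 0.85) = 0.2000/0.3500 = 0.5714
Terminal stock prices: S_u = 84, S_d = 59.5
Terminal payoffs (S − K): max(9, 0) = 9, max(-15.5, 0) = 0
Node 0 (S = 70): V_0 = 1/1.05·[0.5714·9.0000 + 0.4286·0.0000] = 4.8980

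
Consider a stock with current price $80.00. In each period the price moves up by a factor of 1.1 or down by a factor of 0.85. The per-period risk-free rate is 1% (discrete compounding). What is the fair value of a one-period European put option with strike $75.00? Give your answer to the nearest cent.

Risk-neutral probability p = (1 + 0.01 − 0.85)/(1.1 − 0.85) = 0.1600/0.2500 = 0.6400
Terminal stock prices: S_u = 88, S_d = 68
Terminal payoffs (K − S): max(-13, 0) = 0, max(7, 0) = 7
Node 0 (S = 80): V_0 = 1/1.01·[0.6400·0.0000 + 0.3600·7.0000] = 2.4950

$2.50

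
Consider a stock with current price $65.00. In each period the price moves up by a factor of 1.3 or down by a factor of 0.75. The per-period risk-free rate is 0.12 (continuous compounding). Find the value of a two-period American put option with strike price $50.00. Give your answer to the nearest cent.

$1.04

Risk-neutral probability p = (e^0.12 − 0.75)/(1.3 − 0.75) = 0.3775/0.5500 = 0.6864
Terminal stock prices: S_uu = 109.9, S_ud = 63.38, S_dd = 36.56
Terminal payoffs (K − S): max(-59.85, 0) = 0, max(-13.38, 0) = 0, max(13.44, 0) = 13.44
Node u (S = 84.5): continuation = e^(−0.12)·[0.6864·0.0000 + 0.3136·0.0000] = 0.0000; exercise value = 0.0000 ≤ continuation, so V_u = 0.0000
Node d (S = 48.75): continuation = e^(−0.12)·[0.6864·0.0000 + 0.3136·13.4375] = 3.7380; exercise value = 1.2500 ≤ continuation, so V_d = 3.7380
Node 0 (S = 65): continuation = e^(−0.12)·[0.6864·0.0000 + 0.3136·3.7380] = 1.0398; exercise value = 0.0000 ≤ continuation, so V_0 = 1.0398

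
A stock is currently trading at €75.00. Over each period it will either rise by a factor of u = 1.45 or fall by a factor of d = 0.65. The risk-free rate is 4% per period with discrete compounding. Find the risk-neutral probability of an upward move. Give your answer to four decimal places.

Risk-neutral probability p = (1 + 0.04 − 0.65)/(1.45 − 0.65) = 0.3900/0.8000 = 0.4875

p = 0.4875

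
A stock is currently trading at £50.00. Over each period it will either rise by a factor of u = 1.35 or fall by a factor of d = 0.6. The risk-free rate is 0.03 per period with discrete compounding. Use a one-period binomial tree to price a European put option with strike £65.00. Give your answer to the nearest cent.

£14.50

Risk-neutral probability p = (1 + 0.03 − 0.6)/(1.35 − 0.6) = 0.4300/0.7500 = 0.5733
Terminal stock prices: S_u = 67.5, S_d = 30
Terminal payoffs (K − S): max(-2.5, 0) = 0, max(35, 0) = 35
Node 0 (S = 50): V_0 = 1/1.03·[0.5733·0.0000 + 0.4267·35.0000] = 14.4984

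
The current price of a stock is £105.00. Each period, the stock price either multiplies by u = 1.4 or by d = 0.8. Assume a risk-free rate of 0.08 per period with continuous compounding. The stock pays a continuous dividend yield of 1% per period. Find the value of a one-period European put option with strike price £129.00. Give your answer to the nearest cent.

£22.67

Per-period risk-free factor R = e^0.08 = 1.0833; dividend-adjusted growth = e^(0.08−0.01) = 1.0725.
Risk-neutral probability p = (1.0725 − 0.8)/(1.4 − 0.8) = 0.2725/0.6000 = 0.4542
Terminal stock prices: S_u = 147, S_d = 84
Terminal payoffs (K − S): max(-18, 0) = 0, max(45, 0) = 45
Node 0 (S = 105): V_0 = e^(−0.08)·[0.4542·0.0000 + 0.5458·45.0000] = 22.6735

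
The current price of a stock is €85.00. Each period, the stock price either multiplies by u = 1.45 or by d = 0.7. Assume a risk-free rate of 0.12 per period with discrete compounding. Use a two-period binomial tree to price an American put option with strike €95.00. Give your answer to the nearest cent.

Risk-neutral probability p = (1 + 0.12 − 0.7)/(1.45 − 0.7) = 0.4200/0.7500 = 0.5600
Terminal stock prices: S_uu = 178.7, S_ud = 86.27, S_dd = 41.65
Terminal payoffs (K − S): max(-83.71, 0) = 0, max(8.725, 0) = 8.725, max(53.35, 0) = 53.35
Node u (S = 123.2): continuation = 1/1.12·[0.5600·0.0000 + 0.4400·8.7250] = 3.4277; exercise value = 0.0000 ≤ continuation, so V_u = 3.4277
Node d (S = 59.5): continuation = 1/1.12·[0.5600·8.7250 + 0.4400·53.3500] = 25.3214; exercise value = 35.5000 > continuation, so V_d = 35.5000 (exercise)
Node 0 (S = 85): continuation = 1/1.12·[0.5600·3.4277 + 0.4400·35.5000] = 15.6603; exercise value = 10.0000 ≤ continuation, so V_0 = 15.6603

€15.66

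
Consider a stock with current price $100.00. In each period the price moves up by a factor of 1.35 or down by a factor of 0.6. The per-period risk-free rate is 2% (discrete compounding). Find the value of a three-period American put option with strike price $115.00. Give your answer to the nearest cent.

$32.51

Risk-neutral probability p = (1 + 0.02 − 0.6)/(1.35 − 0.6) = 0.4200/0.7500 = 0.5600
Terminal stock prices: S_uuu = 246, S_uud = 109.4, S_udd = 48.6, S_ddd = 21.6
Terminal payoffs (K − S): max(-131, 0) = 0, max(5.65, 0) = 5.65, max(66.4, 0) = 66.4, max(93.4, 0) = 93.4
Node uu (S = 182.3): continuation = 1/1.02·[0.5600·0.0000 + 0.4400·5.6500] = 2.4373; exercise value = 0.0000 ≤ continuation, so V_uu = 2.4373
Node ud (S = 81): continuation = 1/1.02·[0.5600·5.6500 + 0.4400·66.4000] = 31.7451; exercise value = 34.0000 > continuation, so V_ud = 34.0000 (exercise)
Node dd (S = 36): continuation = 1/1.02·[0.5600·66.4000 + 0.4400·93.4000] = 76.7451; exercise value = 79.0000 > continuation, so V_dd = 79.0000 (exercise)
Node u (S = 135): continuation = 1/1.02·[0.5600·2.4373 + 0.4400·34.0000] = 16.0048; exercise value = 0.0000 ≤ continuation, so V_u = 16.0048
Node d (S = 60): continuation = 1/1.02·[0.5600·34.0000 + 0.4400·79.0000] = 52.7451; exercise value = 55.0000 > continuation, so V_d = 55.0000 (exercise)
Node 0 (S = 100): continuation = 1/1.02·[0.5600·16.0048 + 0.4400·55.0000] = 32.5124; exercise value = 15.0000 ≤ continuation, so V_0 = 32.5124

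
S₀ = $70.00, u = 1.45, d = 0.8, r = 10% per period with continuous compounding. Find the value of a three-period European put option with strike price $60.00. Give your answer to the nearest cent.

$2.67

Risk-neutral probability p = (e^0.1 − 0.8)/(1.45 − 0.8) = 0.3052/0.6500 = 0.4695
Terminal stock prices: S_uuu = 213.4, S_uud = 117.7, S_udd = 64.96, S_ddd = 35.84
Terminal payoffs (K − S): max(-153.4, 0) = 0, max(-57.74, 0) = 0, max(-4.96, 0) = 0, max(24.16, 0) = 24.16
Node uu (S = 147.2): V_uu = e^(−0.1)·[0.4695·0.0000 + 0.5305·0.0000] = 0.0000
Node ud (S = 81.2): V_ud = e^(−0.1)·[0.4695·0.0000 + 0.5305·0.0000] = 0.0000
Node dd (S = 44.8): V_dd = e^(−0.1)·[0.4695·0.0000 + 0.5305·24.1600] = 11.5973
Node u (S = 101.5): V_u = e^(−0.1)·[0.4695·0.0000 + 0.5305·0.0000] = 0.0000
Node d (S = 56): V_d = e^(−0.1)·[0.4695·0.0000 + 0.5305·11.5973] = 5.5670
Node 0 (S = 70): V_0 = e^(−0.1)·[0.4695·0.0000 + 0.5305·5.5670] = 2.6723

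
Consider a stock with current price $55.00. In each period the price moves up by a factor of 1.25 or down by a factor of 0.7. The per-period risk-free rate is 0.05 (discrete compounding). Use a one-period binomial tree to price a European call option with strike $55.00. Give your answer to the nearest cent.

Risk-neutral probability p = (1 + 0.05 − 0.7)/(1.25 − 0.7) = 0.3500/0.5500 = 0.6364
Terminal stock prices: S_u = 68.75, S_d = 38.5
Terminal payoffs (S − K): max(13.75, 0) = 13.75, max(-16.5, 0) = 0
Node 0 (S = 55): V_0 = 1/1.05·[0.6364·13.7500 + 0.3636·0.0000] = 8.3333

$8.33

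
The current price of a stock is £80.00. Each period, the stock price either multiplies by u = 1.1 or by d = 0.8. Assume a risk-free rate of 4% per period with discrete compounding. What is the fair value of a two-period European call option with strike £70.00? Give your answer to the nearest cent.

£15.98

Risk-neutral probability p = (1 + 0.04 − 0.8)/(1.1 − 0.8) = 0.2400/0.3000 = 0.8000
Terminal stock prices: S_uu = 96.8, S_ud = 70.4, S_dd = 51.2
Terminal payoffs (S − K): max(26.8, 0) = 26.8, max(0.4, 0) = 0.4, max(-18.8, 0) = 0
Node u (S = 88): V_u = 1/1.04·[0.8000·26.8000 + 0.2000·0.4000] = 20.6923
Node d (S = 64): V_d = 1/1.04·[0.8000·0.4000 + 0.2000·0.0000] = 0.3077
Node 0 (S = 80): V_0 = 1/1.04·[0.8000·20.6923 + 0.2000·0.3077] = 15.9763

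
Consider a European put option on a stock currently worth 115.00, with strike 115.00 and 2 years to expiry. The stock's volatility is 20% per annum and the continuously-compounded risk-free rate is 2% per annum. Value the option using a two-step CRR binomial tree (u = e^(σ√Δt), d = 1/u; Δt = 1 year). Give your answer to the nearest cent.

CRR parameters: u = e^(σ√Δt) = e^(0.2·√1) = 1.2214, d = 1/u = 0.8187
Per-period rate: rΔt = 0.02·1 = 0.02, so R = e^0.02 = 1.0202
Risk-neutral probability p = (e^0.02 − 0.8187)/(1.2214 − 0.8187) = 0.2015/0.4027 = 0.5003
Terminal stock prices: S_uu = 171.6, S_ud = 115, S_dd = 77.09
Terminal payoffs (K − S): max(-56.56, 0) = 0, max(0, 0) = 0, max(37.91, 0) = 37.91
Node u (S = 140.5): V_u = e^(−0.02)·[0.5003·0.0000 + 0.4997·0.0000] = 0.0000
Node d (S = 94.15): V_d = e^(−0.02)·[0.5003·0.0000 + 0.4997·37.9132] = 18.5688
Node 0 (S = 115): V_0 = e^(−0.02)·[0.5003·0.0000 + 0.4997·18.5688] = 9.0945

9.09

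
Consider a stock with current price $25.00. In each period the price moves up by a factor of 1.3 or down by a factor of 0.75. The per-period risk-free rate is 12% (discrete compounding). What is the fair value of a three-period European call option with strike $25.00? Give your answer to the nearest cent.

$8.60

Risk-neutral probability p = (1 + 0.12 − 0.75)/(1.3 − 0.75) = 0.3700/0.5500 = 0.6727
Terminal stock prices: S_uuu = 54.93, S_uud = 31.69, S_udd = 18.28, S_ddd = 10.55
Terminal payoffs (S − K): max(29.93, 0) = 29.93, max(6.688, 0) = 6.688, max(-6.719, 0) = 0, max(-14.45, 0) = 0
Node uu (S = 42.25): V_uu = 1/1.12·[0.6727·29.9250 + 0.3273·6.6875] = 19.9286
Node ud (S = 24.38): V_ud = 1/1.12·[0.6727·6.6875 + 0.3273·0.0000] = 4.0168
Node dd (S = 14.06): V_dd = 1/1.12·[0.6727·0.0000 + 0.3273·0.0000] = 0.0000
Node u (S = 32.5): V_u = 1/1.12·[0.6727·19.9286 + 0.3273·4.0168] = 13.1438
Node d (S = 18.75): V_d = 1/1.12·[0.6727·4.0168 + 0.3273·0.0000] = 2.4127
Node 0 (S = 25): V_0 = 1/1.12·[0.6727·13.1438 + 0.3273·2.4127] = 8.5999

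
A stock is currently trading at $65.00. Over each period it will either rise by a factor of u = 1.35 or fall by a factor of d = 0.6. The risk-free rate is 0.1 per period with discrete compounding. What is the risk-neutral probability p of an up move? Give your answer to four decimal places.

p = 0.6667

Risk-neutral probability p = (1 + 0.1 − 0.6)/(1.35 − 0.6) = 0.5000/0.7500 = 0.6667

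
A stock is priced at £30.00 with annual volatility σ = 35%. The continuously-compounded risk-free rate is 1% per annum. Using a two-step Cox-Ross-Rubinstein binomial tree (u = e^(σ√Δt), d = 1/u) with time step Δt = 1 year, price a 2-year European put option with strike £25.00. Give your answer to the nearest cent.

£3.25

CRR parameters: u = e^(σ√Δt) = e^(0.35·√1) = 1.4191, d = 1/u = 0.7047
Per-period rate: rΔt = 0.01·1 = 0.01, so R = e^0.01 = 1.0101
Risk-neutral probability p = (e^0.01 − 0.7047)/(1.4191 − 0.7047) = 0.3054/0.7144 = 0.4275
Terminal stock prices: S_uu = 60.41, S_ud = 30, S_dd = 14.9
Terminal payoffs (K − S): max(-35.41, 0) = 0, max(-5, 0) = 0, max(10.1, 0) = 10.1
Node u (S = 42.57): V_u = e^(−0.01)·[0.4275·0.0000 + 0.5725·0.0000] = 0.0000
Node d (S = 21.14): V_d = e^(−0.01)·[0.4275·0.0000 + 0.5725·10.1024] = 5.7266
Node 0 (S = 30): V_0 = e^(−0.01)·[0.4275·0.0000 + 0.5725·5.7266] = 3.2461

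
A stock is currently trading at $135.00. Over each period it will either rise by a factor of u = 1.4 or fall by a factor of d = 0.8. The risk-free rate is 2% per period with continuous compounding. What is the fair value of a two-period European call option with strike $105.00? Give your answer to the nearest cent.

Risk-neutral probability p = (e^0.02 − 0.8)/(1.4 − 0.8) = 0.2202/0.6000 = 0.3670
Terminal stock prices: S_uu = 264.6, S_ud = 151.2, S_dd = 86.4
Terminal payoffs (S − K): max(159.6, 0) = 159.6, max(46.2, 0) = 46.2, max(-18.6, 0) = 0
Node u (S = 189): V_u = e^(−0.02)·[0.3670·159.6000 + 0.6330·46.2000] = 86.0791
Node d (S = 108): V_d = e^(−0.02)·[0.3670·46.2000 + 0.6330·0.0000] = 16.6198
Node 0 (S = 135): V_0 = e^(−0.02)·[0.3670·86.0791 + 0.6330·16.6198] = 41.2776

$41.28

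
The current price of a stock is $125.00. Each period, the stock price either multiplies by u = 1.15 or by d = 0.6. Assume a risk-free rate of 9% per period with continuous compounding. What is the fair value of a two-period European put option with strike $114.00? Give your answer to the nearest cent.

$4.82

Risk-neutral probability p = (e^0.09 − 0.6)/(1.15 − 0.6) = 0.4942/0.5500 = 0.8985
Terminal stock prices: S_uu = 165.3, S_ud = 86.25, S_dd = 45
Terminal payoffs (K − S): max(-51.31, 0) = 0, max(27.75, 0) = 27.75, max(69, 0) = 69
Node u (S = 143.8): V_u = e^(−0.09)·[0.8985·0.0000 + 0.1015·27.7500] = 2.5742
Node d (S = 75): V_d = e^(−0.09)·[0.8985·27.7500 + 0.1015·69.0000] = 29.1882
Node 0 (S = 125): V_0 = e^(−0.09)·[0.8985·2.5742 + 0.1015·29.1882] = 4.8215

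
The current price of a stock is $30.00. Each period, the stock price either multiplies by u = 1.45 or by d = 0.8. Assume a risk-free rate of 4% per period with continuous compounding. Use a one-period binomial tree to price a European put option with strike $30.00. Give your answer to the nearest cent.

Risk-neutral probability p = (e^0.04 − 0.8)/(1.45 − 0.8) = 0.2408/0.6500 = 0.3705
Terminal stock prices: S_u = 43.5, S_d = 24
Terminal payoffs (K − S): max(-13.5, 0) = 0, max(6, 0) = 6
Node 0 (S = 30): V_0 = e^(−0.04)·[0.3705·0.0000 + 0.6295·6.0000] = 3.6290

$3.63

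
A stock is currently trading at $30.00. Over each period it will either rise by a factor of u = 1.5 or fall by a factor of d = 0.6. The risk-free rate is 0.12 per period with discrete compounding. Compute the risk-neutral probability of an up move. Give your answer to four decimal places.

p = 0.5778

Risk-neutral probability p = (1 + 0.12 − 0.6)/(1.5 − 0.6) = 0.5200/0.9000 = 0.5778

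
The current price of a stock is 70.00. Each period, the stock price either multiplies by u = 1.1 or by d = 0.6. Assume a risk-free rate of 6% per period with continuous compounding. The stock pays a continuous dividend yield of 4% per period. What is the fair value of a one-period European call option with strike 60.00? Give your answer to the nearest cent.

Per-period risk-free factor R = e^0.06 = 1.0618; dividend-adjusted growth = e^(0.06−0.04) = 1.0202.
Risk-neutral probability p = (1.0202 − 0.6)/(1.1 − 0.6) = 0.4202/0.5000 = 0.8404
Terminal stock prices: S_u = 77, S_d = 42
Terminal payoffs (S − K): max(17, 0) = 17, max(-18, 0) = 0
Node 0 (S = 70): V_0 = e^(−0.06)·[0.8404·17.0000 + 0.1596·0.0000] = 13.4548

13.45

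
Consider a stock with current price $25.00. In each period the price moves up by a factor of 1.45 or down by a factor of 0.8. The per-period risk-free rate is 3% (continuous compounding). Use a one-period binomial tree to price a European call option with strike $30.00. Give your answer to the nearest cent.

$2.15

Risk-neutral probability p = (e^0.03 − 0.8)/(1.45 − 0.8) = 0.2305/0.6500 = 0.3545
Terminal stock prices: S_u = 36.25, S_d = 20
Terminal payoffs (S − K): max(6.25, 0) = 6.25, max(-10, 0) = 0
Node 0 (S = 25): V_0 = e^(−0.03)·[0.3545·6.2500 + 0.6455·0.0000] = 2.1504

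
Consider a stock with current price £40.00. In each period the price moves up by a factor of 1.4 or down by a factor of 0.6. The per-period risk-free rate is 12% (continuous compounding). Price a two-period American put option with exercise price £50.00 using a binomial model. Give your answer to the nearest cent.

Risk-neutral probability p = (e^0.12 − 0.6)/(1.4 − 0.6) = 0.5275/0.8000 = 0.6594
Terminal stock prices: S_uu = 78.4, S_ud = 33.6, S_dd = 14.4
Terminal payoffs (K − S): max(-28.4, 0) = 0, max(16.4, 0) = 16.4, max(35.6, 0) = 35.6
Node u (S = 56): continuation = e^(−0.12)·[0.6594·0.0000 + 0.3406·16.4000] = 4.9546; exercise value = 0.0000 ≤ continuation, so V_u = 4.9546
Node d (S = 24): continuation = e^(−0.12)·[0.6594·16.4000 + 0.3406·35.6000] = 20.3460; exercise value = 26.0000 > continuation, so V_d = 26.0000 (exercise)
Node 0 (S = 40): continuation = e^(−0.12)·[0.6594·4.9546 + 0.3406·26.0000] = 10.7524; exercise value = 10.0000 ≤ continuation, so V_0 = 10.7524

£10.75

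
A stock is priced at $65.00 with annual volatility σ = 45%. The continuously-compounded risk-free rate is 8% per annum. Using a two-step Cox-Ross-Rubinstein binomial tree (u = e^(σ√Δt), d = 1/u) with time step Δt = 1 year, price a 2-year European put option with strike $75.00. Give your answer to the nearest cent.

$15.49

CRR parameters: u = e^(σ√Δt) = e^(0.45·√1) = 1.5683, d = 1/u = 0.6376
Per-period rate: rΔt = 0.08·1 = 0.08, so R = e^0.08 = 1.0833
Risk-neutral probability p = (e^0.08 − 0.6376)/(1.5683 − 0.6376) = 0.4457/0.9307 = 0.4789
Terminal stock prices: S_uu = 159.9, S_ud = 65, S_dd = 26.43
Terminal payoffs (K − S): max(-84.87, 0) = 0, max(10, 0) = 10, max(48.57, 0) = 48.57
Node u (S = 101.9): V_u = e^(−0.08)·[0.4789·0.0000 + 0.5211·10.0000] = 4.8108
Node d (S = 41.45): V_d = e^(−0.08)·[0.4789·10.0000 + 0.5211·48.5730] = 27.7879
Node 0 (S = 65): V_0 = e^(−0.08)·[0.4789·4.8108 + 0.5211·27.7879] = 15.4948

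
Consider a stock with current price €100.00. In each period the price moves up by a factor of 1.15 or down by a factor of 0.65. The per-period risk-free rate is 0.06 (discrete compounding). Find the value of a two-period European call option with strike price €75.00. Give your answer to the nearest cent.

€34.26

Risk-neutral probability p = (1 + 0.06 − 0.65)/(1.15 − 0.65) = 0.4100/0.5000 = 0.8200
Terminal stock prices: S_uu = 132.2, S_ud = 74.75, S_dd = 42.25
Terminal payoffs (S − K): max(57.25, 0) = 57.25, max(-0.25, 0) = 0, max(-32.75, 0) = 0
Node u (S = 115): V_u = 1/1.06·[0.8200·57.2500 + 0.1800·0.0000] = 44.2877
Node d (S = 65): V_d = 1/1.06·[0.8200·0.0000 + 0.1800·0.0000] = 0.0000
Node 0 (S = 100): V_0 = 1/1.06·[0.8200·44.2877 + 0.1800·0.0000] = 34.2603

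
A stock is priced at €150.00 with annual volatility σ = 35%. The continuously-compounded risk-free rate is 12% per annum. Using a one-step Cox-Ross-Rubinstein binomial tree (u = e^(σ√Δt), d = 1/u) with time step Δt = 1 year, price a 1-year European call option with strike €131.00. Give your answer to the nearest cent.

CRR parameters: u = e^(σ√Δt) = e^(0.35·√1) = 1.4191, d = 1/u = 0.7047
Per-period rate: rΔt = 0.12·1 = 0.12, so R = e^0.12 = 1.1275
Risk-neutral probability p = (e^0.12 − 0.7047)/(1.4191 − 0.7047) = 0.4228/0.7144 = 0.5919
Terminal stock prices: S_u = 212.9, S_d = 105.7
Terminal payoffs (S − K): max(81.86, 0) = 81.86, max(-25.3, 0) = 0
Node 0 (S = 150): V_0 = e^(−0.12)·[0.5919·81.8601 + 0.4081·0.0000] = 42.9707

€42.97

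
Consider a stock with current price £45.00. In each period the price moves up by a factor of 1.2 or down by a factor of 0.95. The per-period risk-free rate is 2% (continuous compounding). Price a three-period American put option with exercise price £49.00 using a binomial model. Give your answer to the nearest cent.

Risk-neutral probability p = (e^0.02 − 0.95)/(1.2 − 0.95) = 0.0702/0.2500 = 0.2808
Terminal stock prices: S_uuu = 77.76, S_uud = 61.56, S_udd = 48.73, S_ddd = 38.58
Terminal payoffs (K − S): max(-28.76, 0) = 0, max(-12.56, 0) = 0, max(0.265, 0) = 0.265, max(10.42, 0) = 10.42
Node uu (S = 64.8): continuation = e^(−0.02)·[0.2808·0.0000 + 0.7192·0.0000] = 0.0000; exercise value = 0.0000 ≤ continuation, so V_uu = 0.0000
Node ud (S = 51.3): continuation = e^(−0.02)·[0.2808·0.0000 + 0.7192·0.2650] = 0.1868; exercise value = 0.0000 ≤ continuation, so V_ud = 0.1868
Node dd (S = 40.61): continuation = e^(−0.02)·[0.2808·0.2650 + 0.7192·10.4181] = 7.4172; exercise value = 8.3875 > continuation, so V_dd = 8.3875 (exercise)
Node u (S = 54): continuation = e^(−0.02)·[0.2808·0.0000 + 0.7192·0.1868] = 0.1317; exercise value = 0.0000 ≤ continuation, so V_u = 0.1317
Node d (S = 42.75): continuation = e^(−0.02)·[0.2808·0.1868 + 0.7192·8.3875] = 5.9642; exercise value = 6.2500 > continuation, so V_d = 6.2500 (exercise)
Node 0 (S = 45): continuation = e^(−0.02)·[0.2808·0.1317 + 0.7192·6.2500] = 4.4422; exercise value = 4.0000 ≤ continuation, so V_0 = 4.4422

£4.44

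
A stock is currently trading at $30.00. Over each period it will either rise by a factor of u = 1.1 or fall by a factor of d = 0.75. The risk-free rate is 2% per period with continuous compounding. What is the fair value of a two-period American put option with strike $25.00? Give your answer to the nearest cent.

Risk-neutral probability p = (e^0.02 − 0.75)/(1.1 − 0.75) = 0.2702/0.3500 = 0.7720
Terminal stock prices: S_uu = 36.3, S_ud = 24.75, S_dd = 16.88
Terminal payoffs (K − S): max(-11.3, 0) = 0, max(0.25, 0) = 0.25, max(8.125, 0) = 8.125
Node u (S = 33): continuation = e^(−0.02)·[0.7720·0.0000 + 0.2280·0.2500] = 0.0559; exercise value = 0.0000 ≤ continuation, so V_u = 0.0559
Node d (S = 22.5): continuation = e^(−0.02)·[0.7720·0.2500 + 0.2280·8.1250] = 2.0050; exercise value = 2.5000 > continuation, so V_d = 2.5000 (exercise)
Node 0 (S = 30): continuation = e^(−0.02)·[0.7720·0.0559 + 0.2280·2.5000] = 0.6010; exercise value = 0.0000 ≤ continuation, so V_0 = 0.6010

$0.60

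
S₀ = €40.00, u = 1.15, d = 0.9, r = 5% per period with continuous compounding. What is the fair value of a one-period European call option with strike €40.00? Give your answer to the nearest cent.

€3.45

Risk-neutral probability p = (e^0.05 − 0.9)/(1.15 − 0.9) = 0.1513/0.2500 = 0.6051
Terminal stock prices: S_u = 46, S_d = 36
Terminal payoffs (S − K): max(6, 0) = 6, max(-4, 0) = 0
Node 0 (S = 40): V_0 = e^(−0.05)·[0.6051·6.0000 + 0.3949·0.0000] = 3.4534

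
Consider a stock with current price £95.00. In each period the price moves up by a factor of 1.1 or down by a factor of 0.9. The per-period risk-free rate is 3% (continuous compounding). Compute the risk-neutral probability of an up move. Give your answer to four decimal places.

p = 0.6523

Risk-neutral probability p = (e^0.03 − 0.9)/(1.1 − 0.9) = 0.1305/0.2000 = 0.6523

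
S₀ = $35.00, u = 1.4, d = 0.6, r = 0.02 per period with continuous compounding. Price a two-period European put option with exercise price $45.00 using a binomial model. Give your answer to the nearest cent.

Risk-neutral probability p = (e^0.02 − 0.6)/(1.4 − 0.6) = 0.4202/0.8000 = 0.5253
Terminal stock prices: S_uu = 68.6, S_ud = 29.4, S_dd = 12.6
Terminal payoffs (K − S): max(-23.6, 0) = 0, max(15.6, 0) = 15.6, max(32.4, 0) = 32.4
Node u (S = 49): V_u = e^(−0.02)·[0.5253·0.0000 + 0.4747·15.6000] = 7.2594
Node d (S = 21): V_d = e^(−0.02)·[0.5253·15.6000 + 0.4747·32.4000] = 23.1089
Node 0 (S = 35): V_0 = e^(−0.02)·[0.5253·7.2594 + 0.4747·23.1089] = 14.4912

$14.49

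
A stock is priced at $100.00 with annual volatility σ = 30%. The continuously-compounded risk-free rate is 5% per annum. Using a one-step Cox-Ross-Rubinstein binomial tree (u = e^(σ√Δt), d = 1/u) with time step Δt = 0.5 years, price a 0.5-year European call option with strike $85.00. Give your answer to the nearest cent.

$19.08

CRR parameters: u = e^(σ√Δt) = e^(0.3·√0.5) = 1.2363, d = 1/u = 0.8089
Per-period rate: rΔt = 0.05·0.5 = 0.025, so R = e^0.025 = 1.0253
Risk-neutral probability p = (e^0.025 − 0.8089)/(1.2363 − 0.8089) = 0.2165/0.4275 = 0.5064
Terminal stock prices: S_u = 123.6, S_d = 80.89
Terminal payoffs (S − K): max(38.63, 0) = 38.63, max(-4.114, 0) = 0
Node 0 (S = 100): V_0 = e^(−0.025)·[0.5064·38.6311 + 0.4936·0.0000] = 19.0793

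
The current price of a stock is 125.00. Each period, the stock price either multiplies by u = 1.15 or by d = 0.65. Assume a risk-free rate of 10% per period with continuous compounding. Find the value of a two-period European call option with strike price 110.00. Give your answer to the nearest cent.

37.53

Risk-neutral probability p = (e^0.1 − 0.65)/(1.15 − 0.65) = 0.4552/0.5000 = 0.9103
Terminal stock prices: S_uu = 165.3, S_ud = 93.44, S_dd = 52.81
Terminal payoffs (S − K): max(55.31, 0) = 55.31, max(-16.56, 0) = 0, max(-57.19, 0) = 0
Node u (S = 143.8): V_u = e^(−0.1)·[0.9103·55.3125 + 0.0897·0.0000] = 45.5615
Node d (S = 81.25): V_d = e^(−0.1)·[0.9103·0.0000 + 0.0897·0.0000] = 0.0000
Node 0 (S = 125): V_0 = e^(−0.1)·[0.9103·45.5615 + 0.0897·0.0000] = 37.5296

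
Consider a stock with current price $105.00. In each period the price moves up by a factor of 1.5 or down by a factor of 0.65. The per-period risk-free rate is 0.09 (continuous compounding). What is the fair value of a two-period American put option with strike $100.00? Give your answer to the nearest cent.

$13.85

Risk-neutral probability p = (e^0.09 − 0.65)/(1.5 − 0.65) = 0.4442/0.8500 = 0.5226
Terminal stock prices: S_uu = 236.2, S_ud = 102.4, S_dd = 44.36
Terminal payoffs (K − S): max(-136.2, 0) = 0, max(-2.375, 0) = 0, max(55.64, 0) = 55.64
Node u (S = 157.5): continuation = e^(−0.09)·[0.5226·0.0000 + 0.4774·0.0000] = 0.0000; exercise value = 0.0000 ≤ continuation, so V_u = 0.0000
Node d (S = 68.25): continuation = e^(−0.09)·[0.5226·0.0000 + 0.4774·55.6375] = 24.2774; exercise value = 31.7500 > continuation, so V_d = 31.7500 (exercise)
Node 0 (S = 105): continuation = e^(−0.09)·[0.5226·0.0000 + 0.4774·31.7500] = 13.8541; exercise value = 0.0000 ≤ continuation, so V_0 = 13.8541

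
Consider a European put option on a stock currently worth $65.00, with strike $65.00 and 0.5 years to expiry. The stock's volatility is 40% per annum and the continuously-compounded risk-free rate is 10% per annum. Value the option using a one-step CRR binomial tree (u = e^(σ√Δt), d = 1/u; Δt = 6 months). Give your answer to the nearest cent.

$7.32

CRR parameters: u = e^(σ√Δt) = e^(0.4·√0.5) = 1.3269, d = 1/u = 0.7536
Per-period rate: rΔt = 0.1·0.5 = 0.05, so R = e^0.05 = 1.0513
Risk-neutral probability p = (e^0.05 − 0.7536)/(1.3269 − 0.7536) = 0.2976/0.5733 = 0.5192
Terminal stock prices: S_u = 86.25, S_d = 48.99
Terminal payoffs (K − S): max(-21.25, 0) = 0, max(16.01, 0) = 16.01
Node 0 (S = 65): V_0 = e^(−0.05)·[0.5192·0.0000 + 0.4808·16.0135] = 7.3239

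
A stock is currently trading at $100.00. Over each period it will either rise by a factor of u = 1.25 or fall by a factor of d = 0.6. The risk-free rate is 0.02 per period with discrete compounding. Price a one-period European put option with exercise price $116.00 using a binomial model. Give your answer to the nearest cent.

Risk-neutral probability p = (1 + 0.02 − 0.6)/(1.25 − 0.6) = 0.4200/0.6500 = 0.6462
Terminal stock prices: S_u = 125, S_d = 60
Terminal payoffs (K − S): max(-9, 0) = 0, max(56, 0) = 56
Node 0 (S = 100): V_0 = 1/1.02·[0.6462·0.0000 + 0.3538·56.0000] = 19.4268

$19.43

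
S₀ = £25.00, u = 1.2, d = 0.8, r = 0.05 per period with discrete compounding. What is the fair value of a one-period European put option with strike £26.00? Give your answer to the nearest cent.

Risk-neutral probability p = (1 + 0.05 − 0.8)/(1.2 − 0.8) = 0.2500/0.4000 = 0.6250
Terminal stock prices: S_u = 30, S_d = 20
Terminal payoffs (K − S): max(-4, 0) = 0, max(6, 0) = 6
Node 0 (S = 25): V_0 = 1/1.05·[0.6250·0.0000 + 0.3750·6.0000] = 2.1429

£2.14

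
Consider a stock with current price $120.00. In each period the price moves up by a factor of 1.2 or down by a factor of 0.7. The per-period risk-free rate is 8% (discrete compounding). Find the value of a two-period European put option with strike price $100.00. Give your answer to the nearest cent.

$2.03

Risk-neutral probability p = (1 + 0.08 − 0.7)/(1.2 − 0.7) = 0.3800/0.5000 = 0.7600
Terminal stock prices: S_uu = 172.8, S_ud = 100.8, S_dd = 58.8
Terminal payoffs (K − S): max(-72.8, 0) = 0, max(-0.8, 0) = 0, max(41.2, 0) = 41.2
Node u (S = 144): V_u = 1/1.08·[0.7600·0.0000 + 0.2400·0.0000] = 0.0000
Node d (S = 84): V_d = 1/1.08·[0.7600·0.0000 + 0.2400·41.2000] = 9.1556
Node 0 (S = 120): V_0 = 1/1.08·[0.7600·0.0000 + 0.2400·9.1556] = 2.0346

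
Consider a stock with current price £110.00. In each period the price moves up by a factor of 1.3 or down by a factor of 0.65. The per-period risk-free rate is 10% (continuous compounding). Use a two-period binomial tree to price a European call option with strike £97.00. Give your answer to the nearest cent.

£35.69

Risk-neutral probability p = (e^0.1 − 0.65)/(1.3 − 0.65) = 0.4552/0.6500 = 0.7003
Terminal stock prices: S_uu = 185.9, S_ud = 92.95, S_dd = 46.48
Terminal payoffs (S − K): max(88.9, 0) = 88.9, max(-4.05, 0) = 0, max(-50.52, 0) = 0
Node u (S = 143): V_u = e^(−0.1)·[0.7003·88.9000 + 0.2997·0.0000] = 56.3292
Node d (S = 71.5): V_d = e^(−0.1)·[0.7003·0.0000 + 0.2997·0.0000] = 0.0000
Node 0 (S = 110): V_0 = e^(−0.1)·[0.7003·56.3292 + 0.2997·0.0000] = 35.6915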